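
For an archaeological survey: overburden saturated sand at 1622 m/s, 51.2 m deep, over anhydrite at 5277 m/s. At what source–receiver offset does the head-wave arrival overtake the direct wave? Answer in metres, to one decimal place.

θ_c = arcsin(1622/5277) = 17.90°, so cos θ_c = 0.9516 and tᵢ = 2h cos θ_c/V₁ = 0.0601 s.
At crossover x/V₁ = x/V₂ + tᵢ ⇒ x = tᵢ/(1/V₁ − 1/V₂) = 0.06008/(6.1652e-04 − 1.8950e-04) = 140.69 m.

140.7 m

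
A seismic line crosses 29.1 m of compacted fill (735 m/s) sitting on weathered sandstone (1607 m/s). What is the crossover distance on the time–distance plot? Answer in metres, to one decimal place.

95.4 m

x_cross = 2h·√((V₂+V₁)/(V₂−V₁)).
(V₂+V₁)/(V₂−V₁) = (1607+735)/(1607−735) = 2.6858; √ = 1.6388.
x_cross = 2·29.1·1.6388 = 95.38 m.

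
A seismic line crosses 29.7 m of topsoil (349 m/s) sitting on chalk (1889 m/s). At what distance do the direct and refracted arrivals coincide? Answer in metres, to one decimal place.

x_cross = 2h·√((V₂+V₁)/(V₂−V₁)).
(V₂+V₁)/(V₂−V₁) = (1889+349)/(1889−349) = 1.4532; √ = 1.2055.
x_cross = 2·29.7·1.2055 = 71.61 m.

71.6 m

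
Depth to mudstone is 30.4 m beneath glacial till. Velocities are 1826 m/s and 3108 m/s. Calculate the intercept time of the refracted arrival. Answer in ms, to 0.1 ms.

26.9 ms

tᵢ = 2h·√(V₂²−V₁²)/(V₁V₂).
√(V₂²−V₁²) = √(3108²−1826²) = 2515.0 m/s.
tᵢ = 2·30.4·2515.0/(1826·3108) = 0.02694 s.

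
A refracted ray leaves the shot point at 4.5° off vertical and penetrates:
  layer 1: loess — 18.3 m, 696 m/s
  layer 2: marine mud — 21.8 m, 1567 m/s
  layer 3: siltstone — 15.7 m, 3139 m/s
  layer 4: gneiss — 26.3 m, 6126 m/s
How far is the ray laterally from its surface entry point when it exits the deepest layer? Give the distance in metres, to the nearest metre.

36 m

Apply Snell's law at each interface; in layer i the horizontal offset is hᵢ·tan θᵢ.
Layer 1: θ = 4.50°; offset = 18.3·tan 4.50° = 1.440 m.
Layer 2: sin θ = 1567·sin 4.5°/696 = 0.1766, θ = 10.17°; offset = 21.8·tan 10.17° = 3.912 m.
Layer 3: sin θ = 3139·sin 4.5°/696 = 0.3539, θ = 20.72°; offset = 15.7·tan 20.72° = 5.940 m.
Layer 4: sin θ = 6126·sin 4.5°/696 = 0.6906, θ = 43.68°; offset = 26.3·tan 43.68° = 25.111 m.
Σ offsets = 36.404 m.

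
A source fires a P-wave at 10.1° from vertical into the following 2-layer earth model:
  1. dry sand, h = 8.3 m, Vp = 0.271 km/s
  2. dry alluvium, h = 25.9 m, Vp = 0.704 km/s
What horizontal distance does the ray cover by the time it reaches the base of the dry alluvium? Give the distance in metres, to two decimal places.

14.73 m

p = sin θ₁/V₁ = sin 10.1°/0.271 = 6.4711e-01 s/km is conserved through the stack.
Layer 1: θ = 10.10°; offset = 8.3·tan 10.10° = 1.4785 m.
Layer 2: sin θ = p·0.704 = 0.4556 → θ = 27.10°; offset = 25.9·tan 27.10° = 13.2544 m.
Σ offsets = 14.7329 m.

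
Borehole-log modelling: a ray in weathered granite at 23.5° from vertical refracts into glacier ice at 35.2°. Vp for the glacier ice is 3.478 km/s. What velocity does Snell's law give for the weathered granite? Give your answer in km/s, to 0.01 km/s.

Snell's law: sin 23.5°/V₁ = sin 35.2°/V₂.
V₁ = V₂·sin 23.5°/sin 35.2° = 3.478 × 0.6918 = 2.41 km/s.

2.41 km/s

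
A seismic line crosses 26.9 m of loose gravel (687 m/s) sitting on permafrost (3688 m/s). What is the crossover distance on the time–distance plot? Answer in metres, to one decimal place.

θ_c = arcsin(687/3688) = 10.74°, so cos θ_c = 0.9825 and tᵢ = 2h cos θ_c/V₁ = 0.0769 s.
At crossover x/V₁ = x/V₂ + tᵢ ⇒ x = tᵢ/(1/V₁ − 1/V₂) = 0.07694/(1.4556e-03 − 2.7115e-04) = 64.96 m.

65.0 m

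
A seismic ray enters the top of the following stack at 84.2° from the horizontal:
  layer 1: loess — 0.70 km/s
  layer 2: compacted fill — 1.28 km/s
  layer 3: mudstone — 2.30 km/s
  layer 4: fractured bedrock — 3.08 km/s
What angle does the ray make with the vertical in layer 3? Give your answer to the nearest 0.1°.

From the normal: θ₁ = 90° − 84.2° = 5.8°.
Snell's law across each interface conserves sin θ / V, so sin θ_3 = V_3·sin θ₁/V₁.
sin θ_3 = 2.30 × sin 5.8° / 0.70 = 0.3320.
θ_3 = 19.39° from the vertical.

19.4°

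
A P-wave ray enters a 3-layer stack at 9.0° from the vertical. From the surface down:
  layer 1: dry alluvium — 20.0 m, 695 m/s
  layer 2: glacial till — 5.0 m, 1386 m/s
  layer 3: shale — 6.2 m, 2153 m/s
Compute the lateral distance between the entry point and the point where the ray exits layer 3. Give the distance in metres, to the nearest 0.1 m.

8.2 m

Apply Snell's law at each interface; in layer i the horizontal offset is hᵢ·tan θᵢ.
Layer 1: θ = 9.00°; offset = 20.0·tan 9.00° = 3.168 m.
Layer 2: sin θ = 1386·sin 9.0°/695 = 0.3120, θ = 18.18°; offset = 5.0·tan 18.18° = 1.642 m.
Layer 3: sin θ = 2153·sin 9.0°/695 = 0.4846, θ = 28.99°; offset = 6.2·tan 28.99° = 3.435 m.
Σ offsets = 8.244 m.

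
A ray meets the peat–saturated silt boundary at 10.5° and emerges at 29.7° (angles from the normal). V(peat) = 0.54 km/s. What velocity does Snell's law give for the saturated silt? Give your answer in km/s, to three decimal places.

1.468 km/s

Snell's law: sin 10.5°/V₁ = sin 29.7°/V₂.
V₂ = V₁·sin 29.7°/sin 10.5° = 0.54 × 2.7188 = 1.468 km/s.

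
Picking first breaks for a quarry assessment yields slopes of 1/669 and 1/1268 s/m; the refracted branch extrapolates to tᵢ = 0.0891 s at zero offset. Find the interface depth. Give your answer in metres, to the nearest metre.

35 m

h = tᵢ·V₁·V₂ / (2·√(V₂²−V₁²)).
√(V₂²−V₁²) = √(1268² − 669²) = 1077.2 m/s.
h = 0.0891 s × 669 × 1268 / (2 × 1077.2) = 35.08 m.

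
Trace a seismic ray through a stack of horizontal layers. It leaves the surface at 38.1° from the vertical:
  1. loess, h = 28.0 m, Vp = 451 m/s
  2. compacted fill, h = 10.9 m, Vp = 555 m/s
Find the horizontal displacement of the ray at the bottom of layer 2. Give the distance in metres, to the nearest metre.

35 m

p = sin θ₁/V₁ = sin 38.1°/451 = 1.3682e-03 s/m is conserved through the stack.
Layer 1: θ = 38.10°; offset = 28.0·tan 38.10° = 21.955 m.
Layer 2: sin θ = p·555 = 0.7593 → θ = 49.40°; offset = 10.9·tan 49.40° = 12.719 m.
Σ offsets = 34.674 m.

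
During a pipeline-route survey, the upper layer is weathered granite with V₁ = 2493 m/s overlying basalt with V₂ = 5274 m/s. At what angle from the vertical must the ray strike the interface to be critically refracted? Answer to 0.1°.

28.2°

Critical incidence: sin θ_c = V₁/V₂ = 2493/5274 = 0.4727.
θ_c = arcsin 0.4727 = 28.21°.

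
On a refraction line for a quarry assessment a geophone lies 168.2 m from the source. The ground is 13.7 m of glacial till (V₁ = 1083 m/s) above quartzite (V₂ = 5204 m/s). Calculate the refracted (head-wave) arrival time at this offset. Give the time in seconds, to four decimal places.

0.0571 s

t = x/V₂ + 2h·√(V₂²−V₁²)/(V₁V₂).
√(V₂²−V₁²) = √(5204²−1083²) = 5090.1 m/s; delay term = 2·13.7·5090.1/(1083·5204) = 0.02475 s.
t = 168.2/5204 + 0.02475 = 0.05707 s.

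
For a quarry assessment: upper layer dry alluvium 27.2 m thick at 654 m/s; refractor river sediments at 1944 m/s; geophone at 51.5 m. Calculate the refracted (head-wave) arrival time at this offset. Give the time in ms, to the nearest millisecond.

θ_c = arcsin(V₁/V₂) = arcsin(654/1944) = 19.66°, cos θ_c = 0.9417.
Intercept time tᵢ = 2h cos θ_c / V₁ = 2·27.2·0.9417/654 = 0.07833 s.
t = x/V₂ + tᵢ = 51.5/1944 + 0.07833 = 0.10482 s.

105 ms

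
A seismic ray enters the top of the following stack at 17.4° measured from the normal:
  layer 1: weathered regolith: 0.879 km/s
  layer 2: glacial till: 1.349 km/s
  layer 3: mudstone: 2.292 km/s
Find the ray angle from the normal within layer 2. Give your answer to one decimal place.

Ray parameter p = sin 17.4° / 0.879 = 3.4021e-01 s/km.
sin θ_2 = p·V_2 = 3.4021e-01 × 1.349 = 0.4589.
θ_2 = arcsin 0.4589 = 27.32°.

27.3°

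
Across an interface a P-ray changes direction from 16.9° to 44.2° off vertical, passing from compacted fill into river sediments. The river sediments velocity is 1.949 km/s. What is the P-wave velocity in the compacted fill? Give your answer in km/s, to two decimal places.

0.81 km/s

Snell's law: sin 16.9°/V₁ = sin 44.2°/V₂.
V₁ = V₂·sin 16.9°/sin 44.2° = 1.949 × 0.4170 = 0.81 km/s.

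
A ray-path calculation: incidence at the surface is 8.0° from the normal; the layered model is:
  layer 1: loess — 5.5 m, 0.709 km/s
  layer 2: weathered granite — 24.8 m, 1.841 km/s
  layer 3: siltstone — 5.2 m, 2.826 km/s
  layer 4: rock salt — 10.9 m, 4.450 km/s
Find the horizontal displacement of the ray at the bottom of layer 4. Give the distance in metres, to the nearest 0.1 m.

Apply Snell's law at each interface; in layer i the horizontal offset is hᵢ·tan θᵢ.
Layer 1: θ = 8.00°; offset = 5.5·tan 8.00° = 0.773 m.
Layer 2: sin θ = 1.841·sin 8.0°/0.709 = 0.3614, θ = 21.18°; offset = 24.8·tan 21.18° = 9.612 m.
Layer 3: sin θ = 2.826·sin 8.0°/0.709 = 0.5547, θ = 33.69°; offset = 5.2·tan 33.69° = 3.467 m.
Layer 4: sin θ = 4.450·sin 8.0°/0.709 = 0.8735, θ = 60.87°; offset = 10.9·tan 60.87° = 19.559 m.
Σ offsets = 33.411 m.

33.4 m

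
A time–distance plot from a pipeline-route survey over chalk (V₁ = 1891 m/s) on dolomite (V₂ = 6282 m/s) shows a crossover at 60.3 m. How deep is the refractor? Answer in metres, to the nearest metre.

h = (x_cross/2)·√((V₂−V₁)/(V₂+V₁)).
(V₂−V₁)/(V₂+V₁) = (6282−1891)/(6282+1891) = 0.5373; √ = 0.7330.
h = (60.3/2)·0.7330 = 22.10 m.

22 m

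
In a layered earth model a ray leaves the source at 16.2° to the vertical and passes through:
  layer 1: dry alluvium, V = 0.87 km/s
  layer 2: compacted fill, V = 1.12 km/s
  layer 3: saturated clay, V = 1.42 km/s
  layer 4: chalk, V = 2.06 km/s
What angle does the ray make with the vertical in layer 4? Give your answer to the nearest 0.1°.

41.3°

Snell's law across each interface conserves sin θ / V, so sin θ_4 = V_4·sin θ₁/V₁.
sin θ_4 = 2.06 × sin 16.2° / 0.87 = 0.6606.
θ_4 = 41.35° from the vertical.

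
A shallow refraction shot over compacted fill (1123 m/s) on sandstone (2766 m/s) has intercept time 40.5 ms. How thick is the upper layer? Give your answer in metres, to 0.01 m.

θ_c = arcsin(1123/2766) = 23.95°; cos θ_c = 0.9139.
tᵢ = 2h cos θ_c/V₁ ⇒ h = tᵢ·V₁/(2 cos θ_c) = 0.0405·1123/(2·0.9139) = 24.88 m.

24.88 m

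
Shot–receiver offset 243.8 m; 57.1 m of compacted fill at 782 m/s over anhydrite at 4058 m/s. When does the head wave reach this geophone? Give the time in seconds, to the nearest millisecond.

0.203 s

t = x/V₂ + 2h·√(V₂²−V₁²)/(V₁V₂).
√(V₂²−V₁²) = √(4058²−782²) = 3981.9 m/s; delay term = 2·57.1·3981.9/(782·4058) = 0.14330 s.
t = 243.8/4058 + 0.14330 = 0.20338 s.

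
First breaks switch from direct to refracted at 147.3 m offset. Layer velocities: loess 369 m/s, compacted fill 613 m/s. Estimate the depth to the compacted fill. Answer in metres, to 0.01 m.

x_cross = 2h·√((V₂+V₁)/(V₂−V₁)) → h = x_cross / (2·√((V₂+V₁)/(V₂−V₁))).
√((V₂+V₁)/(V₂−V₁)) = √((613+369)/(613−369)) = 2.0061.
h = 147.3 / (2·2.0061) = 36.71 m.

36.71 m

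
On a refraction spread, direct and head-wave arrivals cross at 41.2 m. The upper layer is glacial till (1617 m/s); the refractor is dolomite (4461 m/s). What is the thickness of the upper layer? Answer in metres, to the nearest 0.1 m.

14.1 m

x_cross = 2h·√((V₂+V₁)/(V₂−V₁)) → h = x_cross / (2·√((V₂+V₁)/(V₂−V₁))).
√((V₂+V₁)/(V₂−V₁)) = √((4461+1617)/(4461−1617)) = 1.4619.
h = 41.2 / (2·1.4619) = 14.09 m.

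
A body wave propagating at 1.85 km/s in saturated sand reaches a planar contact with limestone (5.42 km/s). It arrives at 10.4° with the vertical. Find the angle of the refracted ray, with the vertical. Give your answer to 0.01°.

sin θ₁/V₁ = sin θ₂/V₂ ⇒ sin θ₂ = 5.42·sin 10.4°/1.85 = 5.42·0.1805/1.85 = 0.5289.
θ₂ = sin⁻¹(0.5289) = 31.93° (from vertical).

31.93°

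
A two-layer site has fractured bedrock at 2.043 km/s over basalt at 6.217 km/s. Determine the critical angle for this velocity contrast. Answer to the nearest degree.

Critical incidence: sin θ_c = V₁/V₂ = 2.043/6.217 = 0.3286.
θ_c = arcsin 0.3286 = 19.18°.

19°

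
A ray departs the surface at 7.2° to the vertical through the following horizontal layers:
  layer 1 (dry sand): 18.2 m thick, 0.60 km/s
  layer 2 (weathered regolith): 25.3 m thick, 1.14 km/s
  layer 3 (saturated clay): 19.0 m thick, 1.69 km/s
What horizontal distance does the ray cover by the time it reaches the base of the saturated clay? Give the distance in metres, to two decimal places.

Apply Snell's law at each interface; in layer i the horizontal offset is hᵢ·tan θᵢ.
Layer 1: θ = 7.20°; offset = 18.2·tan 7.20° = 2.2992 m.
Layer 2: sin θ = 1.14·sin 7.2°/0.60 = 0.2381, θ = 13.78°; offset = 25.3·tan 13.78° = 6.2032 m.
Layer 3: sin θ = 1.69·sin 7.2°/0.60 = 0.3530, θ = 20.67°; offset = 19.0·tan 20.67° = 7.1690 m.
Summing the layer offsets gives 15.6714 m.

15.67 m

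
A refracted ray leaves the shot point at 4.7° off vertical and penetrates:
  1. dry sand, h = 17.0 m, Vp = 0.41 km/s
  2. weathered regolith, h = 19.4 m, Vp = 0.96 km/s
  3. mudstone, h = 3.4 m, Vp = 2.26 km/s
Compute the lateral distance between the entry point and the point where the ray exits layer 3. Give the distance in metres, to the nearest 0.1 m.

p = sin θ₁/V₁ = sin 4.7°/0.41 = 1.9985e-01 s/km is conserved through the stack.
Layer 1: θ = 4.70°; offset = 17.0·tan 4.70° = 1.398 m.
Layer 2: sin θ = p·0.96 = 0.1919 → θ = 11.06°; offset = 19.4·tan 11.06° = 3.792 m.
Layer 3: sin θ = p·2.26 = 0.4517 → θ = 26.85°; offset = 3.4·tan 26.85° = 1.721 m.
Total horizontal offset = 6.911 m.

6.9 m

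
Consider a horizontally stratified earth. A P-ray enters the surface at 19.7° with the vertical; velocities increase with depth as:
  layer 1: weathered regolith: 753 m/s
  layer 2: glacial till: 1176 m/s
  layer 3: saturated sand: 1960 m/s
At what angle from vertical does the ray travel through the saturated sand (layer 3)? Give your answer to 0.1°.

61.3°

Ray parameter p = sin 19.7° / 753 = 4.4767e-04 s/m.
sin θ_3 = p·V_3 = 4.4767e-04 × 1960 = 0.8774.
θ_3 = arcsin 0.8774 = 61.33°.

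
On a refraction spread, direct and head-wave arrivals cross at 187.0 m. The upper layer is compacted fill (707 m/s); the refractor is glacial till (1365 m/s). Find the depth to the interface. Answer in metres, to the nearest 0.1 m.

52.7 m

h = (x_cross/2)·√((V₂−V₁)/(V₂+V₁)).
(V₂−V₁)/(V₂+V₁) = (1365−707)/(1365+707) = 0.3176; √ = 0.5635.
h = (187.0/2)·0.5635 = 52.69 m.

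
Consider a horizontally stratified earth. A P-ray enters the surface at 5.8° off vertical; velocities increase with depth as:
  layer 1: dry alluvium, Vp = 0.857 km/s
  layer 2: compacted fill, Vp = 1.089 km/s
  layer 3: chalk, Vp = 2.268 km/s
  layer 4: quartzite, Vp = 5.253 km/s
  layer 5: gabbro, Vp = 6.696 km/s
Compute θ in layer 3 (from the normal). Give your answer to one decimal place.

Ray parameter p = sin 5.8° / 0.857 = 1.1792e-01 s/km.
sin θ_3 = p·V_3 = 1.1792e-01 × 2.268 = 0.2674.
θ_3 = 15.51° from the vertical.

15.5°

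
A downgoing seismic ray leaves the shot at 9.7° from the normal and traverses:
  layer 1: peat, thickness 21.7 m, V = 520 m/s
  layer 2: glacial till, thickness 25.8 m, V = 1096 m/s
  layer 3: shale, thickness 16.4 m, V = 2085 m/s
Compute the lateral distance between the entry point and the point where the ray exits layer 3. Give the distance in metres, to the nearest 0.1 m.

28.5 m

Apply Snell's law at each interface; in layer i the horizontal offset is hᵢ·tan θᵢ.
Layer 1: θ = 9.70°; offset = 21.7·tan 9.70° = 3.709 m.
Layer 2: sin θ = 1096·sin 9.7°/520 = 0.3551, θ = 20.80°; offset = 25.8·tan 20.80° = 9.801 m.
Layer 3: sin θ = 2085·sin 9.7°/520 = 0.6756, θ = 42.50°; offset = 16.4·tan 42.50° = 15.027 m.
Summing the layer offsets gives 28.538 m.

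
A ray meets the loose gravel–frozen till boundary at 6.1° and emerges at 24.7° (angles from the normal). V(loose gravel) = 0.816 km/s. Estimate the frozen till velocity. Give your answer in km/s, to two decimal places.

Snell's law: sin 6.1°/V₁ = sin 24.7°/V₂.
V₂ = V₁·sin 24.7°/sin 6.1° = 0.816 × 3.9323 = 3.21 km/s.

3.21 km/s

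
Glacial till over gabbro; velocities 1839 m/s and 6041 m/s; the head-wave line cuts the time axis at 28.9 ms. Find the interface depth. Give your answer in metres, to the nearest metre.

θ_c = arcsin(1839/6041) = 17.72°; cos θ_c = 0.9525.
tᵢ = 2h cos θ_c/V₁ ⇒ h = tᵢ·V₁/(2 cos θ_c) = 0.0289·1839/(2·0.9525) = 27.90 m.

28 m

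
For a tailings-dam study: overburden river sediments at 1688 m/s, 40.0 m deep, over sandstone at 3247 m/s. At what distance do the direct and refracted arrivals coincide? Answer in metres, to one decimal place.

142.3 m

θ_c = arcsin(1688/3247) = 31.32°, so cos θ_c = 0.8542 and tᵢ = 2h cos θ_c/V₁ = 0.0405 s.
At crossover x/V₁ = x/V₂ + tᵢ ⇒ x = tᵢ/(1/V₁ − 1/V₂) = 0.04049/(5.9242e-04 − 3.0798e-04) = 142.33 m.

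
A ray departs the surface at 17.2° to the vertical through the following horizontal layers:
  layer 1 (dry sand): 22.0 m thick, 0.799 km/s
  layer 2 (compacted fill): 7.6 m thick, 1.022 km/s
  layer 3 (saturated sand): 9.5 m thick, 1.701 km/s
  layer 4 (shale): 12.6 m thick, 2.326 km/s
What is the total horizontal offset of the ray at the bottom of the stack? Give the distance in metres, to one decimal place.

p = sin θ₁/V₁ = sin 17.2°/0.799 = 3.7010e-01 s/km is conserved through the stack.
Layer 1: θ = 17.20°; offset = 22.0·tan 17.20° = 6.810 m.
Layer 2: sin θ = p·1.022 = 0.3782 → θ = 22.22°; offset = 7.6·tan 22.22° = 3.105 m.
Layer 3: sin θ = p·1.701 = 0.6295 → θ = 39.02°; offset = 9.5·tan 39.02° = 7.697 m.
Layer 4: sin θ = p·2.326 = 0.8608 → θ = 59.41°; offset = 12.6·tan 59.41° = 21.315 m.
Summing the layer offsets gives 38.928 m.

38.9 m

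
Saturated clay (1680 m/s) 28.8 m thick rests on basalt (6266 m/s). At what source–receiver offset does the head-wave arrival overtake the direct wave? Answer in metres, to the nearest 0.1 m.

75.8 m

θ_c = arcsin(1680/6266) = 15.55°, so cos θ_c = 0.9634 and tᵢ = 2h cos θ_c/V₁ = 0.0330 s.
At crossover x/V₁ = x/V₂ + tᵢ ⇒ x = tᵢ/(1/V₁ − 1/V₂) = 0.03303/(5.9524e-04 − 1.5959e-04) = 75.82 m.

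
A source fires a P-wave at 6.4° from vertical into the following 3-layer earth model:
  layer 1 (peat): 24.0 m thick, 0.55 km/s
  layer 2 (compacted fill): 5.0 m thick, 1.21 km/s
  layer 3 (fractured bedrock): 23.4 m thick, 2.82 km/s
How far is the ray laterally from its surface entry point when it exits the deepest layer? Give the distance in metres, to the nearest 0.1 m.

20.3 m

Ray parameter p = sin 6.4° / 0.55 km/s = 2.0267e-01 s/km.
Layer 1: θ = 6.40°; offset = 24.0·tan 6.40° = 2.692 m.
Layer 2: sin θ = p·1.21 = 0.2452 → θ = 14.20°; offset = 5.0·tan 14.20° = 1.265 m.
Layer 3: sin θ = p·2.82 = 0.5715 → θ = 34.86°; offset = 23.4·tan 34.86° = 16.298 m.
Summing the layer offsets gives 20.255 m.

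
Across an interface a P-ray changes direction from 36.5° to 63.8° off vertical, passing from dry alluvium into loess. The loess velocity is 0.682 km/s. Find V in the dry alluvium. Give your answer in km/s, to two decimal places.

sin 36.5° = 0.5948; sin 63.8° = 0.8973.
V₁ = V₂·(sin θ₁/sin θ₂) = 0.682·(0.5948/0.8973) = 0.45 km/s.

0.45 km/s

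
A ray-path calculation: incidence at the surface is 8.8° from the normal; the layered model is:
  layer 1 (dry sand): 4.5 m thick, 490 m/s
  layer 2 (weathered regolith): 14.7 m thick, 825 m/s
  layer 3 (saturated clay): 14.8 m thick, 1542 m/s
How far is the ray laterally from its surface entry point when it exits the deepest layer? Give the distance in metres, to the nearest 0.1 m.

12.7 m

Apply Snell's law at each interface; in layer i the horizontal offset is hᵢ·tan θᵢ.
Layer 1: θ = 8.80°; offset = 4.5·tan 8.80° = 0.697 m.
Layer 2: sin θ = 825·sin 8.8°/490 = 0.2576, θ = 14.93°; offset = 14.7·tan 14.93° = 3.919 m.
Layer 3: sin θ = 1542·sin 8.8°/490 = 0.4814, θ = 28.78°; offset = 14.8·tan 28.78° = 8.129 m.
Total horizontal offset = 12.745 m.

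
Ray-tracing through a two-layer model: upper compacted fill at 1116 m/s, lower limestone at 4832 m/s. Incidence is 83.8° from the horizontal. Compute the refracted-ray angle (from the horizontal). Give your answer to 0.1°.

Angle from the normal: 90° − 83.8° = 6.2°.
sin θ₁/V₁ = sin θ₂/V₂ ⇒ sin θ₂ = 4832·sin 6.2°/1116 = 4832·0.1080/1116 = 0.4676.
θ₂ = sin⁻¹(0.4676) = 27.88° (from vertical).
From the interface: 90° − 27.88° = 62.12°.

62.1°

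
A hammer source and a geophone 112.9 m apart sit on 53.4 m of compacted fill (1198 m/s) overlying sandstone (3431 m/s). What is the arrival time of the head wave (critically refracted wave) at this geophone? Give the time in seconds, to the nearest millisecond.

t = x/V₂ + 2h·√(V₂²−V₁²)/(V₁V₂).
√(V₂²−V₁²) = √(3431²−1198²) = 3215.1 m/s; delay term = 2·53.4·3215.1/(1198·3431) = 0.08354 s.
t = 112.9/3431 + 0.08354 = 0.11644 s.

0.116 s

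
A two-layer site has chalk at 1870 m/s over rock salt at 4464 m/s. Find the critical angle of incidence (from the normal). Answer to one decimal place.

24.8°

Critical incidence: sin θ_c = V₁/V₂ = 1870/4464 = 0.4189.
θ_c = arcsin 0.4189 = 24.77°.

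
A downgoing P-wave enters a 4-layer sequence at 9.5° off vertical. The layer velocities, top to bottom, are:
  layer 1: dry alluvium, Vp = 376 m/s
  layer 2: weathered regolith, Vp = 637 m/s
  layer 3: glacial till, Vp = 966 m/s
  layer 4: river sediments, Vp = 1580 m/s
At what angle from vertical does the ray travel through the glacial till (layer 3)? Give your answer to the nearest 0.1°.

Snell's law across each interface conserves sin θ / V, so sin θ_3 = V_3·sin θ₁/V₁.
sin θ_3 = 966 × sin 9.5° / 376 = 0.4240.
θ_3 = arcsin 0.4240 = 25.09°.

25.1°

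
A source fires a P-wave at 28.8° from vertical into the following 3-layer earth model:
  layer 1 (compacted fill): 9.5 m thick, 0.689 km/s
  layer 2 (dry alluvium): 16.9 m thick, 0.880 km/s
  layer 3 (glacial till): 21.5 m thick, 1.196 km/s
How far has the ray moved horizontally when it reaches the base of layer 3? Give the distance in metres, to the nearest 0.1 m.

51.2 m

Apply Snell's law at each interface; in layer i the horizontal offset is hᵢ·tan θᵢ.
Layer 1: θ = 28.80°; offset = 9.5·tan 28.80° = 5.223 m.
Layer 2: sin θ = 0.880·sin 28.8°/0.689 = 0.6153, θ = 37.97°; offset = 16.9·tan 37.97° = 13.191 m.
Layer 3: sin θ = 1.196·sin 28.8°/0.689 = 0.8363, θ = 56.75°; offset = 21.5·tan 56.75° = 32.788 m.
Total horizontal offset = 51.202 m.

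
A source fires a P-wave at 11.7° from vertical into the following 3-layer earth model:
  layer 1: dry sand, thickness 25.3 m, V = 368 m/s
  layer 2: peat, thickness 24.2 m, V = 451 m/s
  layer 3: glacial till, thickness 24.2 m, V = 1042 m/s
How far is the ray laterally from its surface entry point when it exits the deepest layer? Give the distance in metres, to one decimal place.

Apply Snell's law at each interface; in layer i the horizontal offset is hᵢ·tan θᵢ.
Layer 1: θ = 11.70°; offset = 25.3·tan 11.70° = 5.239 m.
Layer 2: sin θ = 451·sin 11.7°/368 = 0.2485, θ = 14.39°; offset = 24.2·tan 14.39° = 6.209 m.
Layer 3: sin θ = 1042·sin 11.7°/368 = 0.5742, θ = 35.04°; offset = 24.2·tan 35.04° = 16.972 m.
Σ offsets = 28.421 m.

28.4 m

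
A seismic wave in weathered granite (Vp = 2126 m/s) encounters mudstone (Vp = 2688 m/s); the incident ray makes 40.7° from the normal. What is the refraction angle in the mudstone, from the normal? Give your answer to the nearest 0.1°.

Snell's law: sin θ₂ = (V₂/V₁)·sin θ₁ = (2688/2126)·sin 40.7° = 0.8245.
θ₂ = sin⁻¹(0.8245) = 55.54° (from vertical).

55.5°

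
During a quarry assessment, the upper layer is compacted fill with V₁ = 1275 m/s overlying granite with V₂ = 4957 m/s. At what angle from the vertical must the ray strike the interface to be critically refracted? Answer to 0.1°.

14.9°

Critical incidence: sin θ_c = V₁/V₂ = 1275/4957 = 0.2572.
θ_c = arcsin 0.2572 = 14.90°.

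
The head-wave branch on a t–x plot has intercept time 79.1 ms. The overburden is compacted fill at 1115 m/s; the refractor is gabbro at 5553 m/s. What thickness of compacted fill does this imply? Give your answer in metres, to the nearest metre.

45 m

θ_c = arcsin(1115/5553) = 11.58°; cos θ_c = 0.9796.
tᵢ = 2h cos θ_c/V₁ ⇒ h = tᵢ·V₁/(2 cos θ_c) = 0.0791·1115/(2·0.9796) = 45.02 m.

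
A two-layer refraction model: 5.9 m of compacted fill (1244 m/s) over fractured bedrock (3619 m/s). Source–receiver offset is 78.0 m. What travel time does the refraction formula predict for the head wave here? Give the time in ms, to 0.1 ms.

t = x/V₂ + 2h·√(V₂²−V₁²)/(V₁V₂).
√(V₂²−V₁²) = √(3619²−1244²) = 3398.5 m/s; delay term = 2·5.9·3398.5/(1244·3619) = 0.00891 s.
t = 78.0/3619 + 0.00891 = 0.03046 s.

30.5 ms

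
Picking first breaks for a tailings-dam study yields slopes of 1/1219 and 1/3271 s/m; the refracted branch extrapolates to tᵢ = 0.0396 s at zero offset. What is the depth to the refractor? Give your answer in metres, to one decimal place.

h = tᵢ·V₁·V₂ / (2·√(V₂²−V₁²)).
√(V₂²−V₁²) = √(3271² − 1219²) = 3035.4 m/s.
h = 0.0396 s × 1219 × 3271 / (2 × 3035.4) = 26.01 m.

26.0 m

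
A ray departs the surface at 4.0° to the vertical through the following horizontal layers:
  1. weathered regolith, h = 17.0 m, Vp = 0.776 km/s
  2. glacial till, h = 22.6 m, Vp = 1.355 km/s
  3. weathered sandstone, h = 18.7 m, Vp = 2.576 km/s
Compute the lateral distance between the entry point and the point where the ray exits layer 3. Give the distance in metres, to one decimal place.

Ray parameter p = sin 4.0° / 0.776 km/s = 8.9892e-02 s/km.
Layer 1: θ = 4.00°; offset = 17.0·tan 4.00° = 1.189 m.
Layer 2: sin θ = p·1.355 = 0.1218 → θ = 7.00°; offset = 22.6·tan 7.00° = 2.773 m.
Layer 3: sin θ = p·2.576 = 0.2316 → θ = 13.39°; offset = 18.7·tan 13.39° = 4.451 m.
Summing the layer offsets gives 8.413 m.

8.4 m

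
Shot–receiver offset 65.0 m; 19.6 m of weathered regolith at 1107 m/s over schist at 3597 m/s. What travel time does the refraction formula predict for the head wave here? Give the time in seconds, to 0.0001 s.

0.0518 s

t = x/V₂ + 2h·√(V₂²−V₁²)/(V₁V₂).
√(V₂²−V₁²) = √(3597²−1107²) = 3422.4 m/s; delay term = 2·19.6·3422.4/(1107·3597) = 0.03369 s.
t = 65.0/3597 + 0.03369 = 0.05176 s.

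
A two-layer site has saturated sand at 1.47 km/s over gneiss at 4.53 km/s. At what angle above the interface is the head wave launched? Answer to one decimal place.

Critical incidence: sin θ_c = V₁/V₂ = 1.47/4.53 = 0.3245.
θ_c = arcsin 0.3245 = 18.94°.
Measured from the interface: 90° − 18.94° = 71.06°.

71.1°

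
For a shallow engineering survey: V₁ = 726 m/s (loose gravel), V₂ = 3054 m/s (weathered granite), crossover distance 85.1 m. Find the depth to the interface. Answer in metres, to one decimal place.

x_cross = 2h·√((V₂+V₁)/(V₂−V₁)) → h = x_cross / (2·√((V₂+V₁)/(V₂−V₁))).
√((V₂+V₁)/(V₂−V₁)) = √((3054+726)/(3054−726)) = 1.2742.
h = 85.1 / (2·1.2742) = 33.39 m.

33.4 m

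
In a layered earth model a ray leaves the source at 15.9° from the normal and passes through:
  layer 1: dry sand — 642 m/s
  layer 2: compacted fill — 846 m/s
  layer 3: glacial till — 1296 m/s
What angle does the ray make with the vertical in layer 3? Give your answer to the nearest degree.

Ray parameter p = sin 15.9° / 642 = 4.2673e-04 s/m.
sin θ_3 = p·V_3 = 4.2673e-04 × 1296 = 0.5530.
θ_3 = 33.58° from the vertical.

34°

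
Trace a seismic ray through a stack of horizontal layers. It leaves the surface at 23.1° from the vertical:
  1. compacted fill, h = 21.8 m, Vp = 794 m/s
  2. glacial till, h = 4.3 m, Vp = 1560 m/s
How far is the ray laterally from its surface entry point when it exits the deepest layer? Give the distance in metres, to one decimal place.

14.5 m

Ray parameter p = sin 23.1° / 794 m/s = 4.9413e-04 s/m.
Layer 1: θ = 23.10°; offset = 21.8·tan 23.10° = 9.298 m.
Layer 2: sin θ = p·1560 = 0.7708 → θ = 50.43°; offset = 4.3·tan 50.43° = 5.203 m.
Summing the layer offsets gives 14.502 m.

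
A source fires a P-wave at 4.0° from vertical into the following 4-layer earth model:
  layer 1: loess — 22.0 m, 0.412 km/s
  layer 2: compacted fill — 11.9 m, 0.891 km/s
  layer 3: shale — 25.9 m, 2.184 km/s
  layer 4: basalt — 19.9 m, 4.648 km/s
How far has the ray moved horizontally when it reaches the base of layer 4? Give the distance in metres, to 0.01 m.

Apply Snell's law at each interface; in layer i the horizontal offset is hᵢ·tan θᵢ.
Layer 1: θ = 4.00°; offset = 22.0·tan 4.00° = 1.5384 m.
Layer 2: sin θ = 0.891·sin 4.0°/0.412 = 0.1509, θ = 8.68°; offset = 11.9·tan 8.68° = 1.8160 m.
Layer 3: sin θ = 2.184·sin 4.0°/0.412 = 0.3698, θ = 21.70°; offset = 25.9·tan 21.70° = 10.3078 m.
Layer 4: sin θ = 4.648·sin 4.0°/0.412 = 0.7870, θ = 51.90°; offset = 19.9·tan 51.90° = 25.3816 m.
Summing the layer offsets gives 39.0439 m.

39.04 m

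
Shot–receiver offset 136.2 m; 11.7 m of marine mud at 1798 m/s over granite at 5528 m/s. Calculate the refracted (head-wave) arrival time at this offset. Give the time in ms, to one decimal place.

36.9 ms

θ_c = arcsin(V₁/V₂) = arcsin(1798/5528) = 18.98°, cos θ_c = 0.9456.
Intercept time tᵢ = 2h cos θ_c / V₁ = 2·11.7·0.9456/1798 = 0.01231 s.
t = x/V₂ + tᵢ = 136.2/5528 + 0.01231 = 0.03695 s.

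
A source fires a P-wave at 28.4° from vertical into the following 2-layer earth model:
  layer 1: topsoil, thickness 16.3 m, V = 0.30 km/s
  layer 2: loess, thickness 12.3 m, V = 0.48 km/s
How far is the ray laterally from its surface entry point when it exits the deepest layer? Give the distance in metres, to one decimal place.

Apply Snell's law at each interface; in layer i the horizontal offset is hᵢ·tan θᵢ.
Layer 1: θ = 28.40°; offset = 16.3·tan 28.40° = 8.813 m.
Layer 2: sin θ = 0.48·sin 28.4°/0.30 = 0.7610, θ = 49.55°; offset = 12.3·tan 49.55° = 14.428 m.
Summing the layer offsets gives 23.241 m.

23.2 m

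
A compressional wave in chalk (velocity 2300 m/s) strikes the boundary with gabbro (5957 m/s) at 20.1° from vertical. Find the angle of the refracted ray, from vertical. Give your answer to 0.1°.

sin θ₁/V₁ = sin θ₂/V₂ ⇒ sin θ₂ = 5957·sin 20.1°/2300 = 5957·0.3437/2300 = 0.8901.
θ₂ = sin⁻¹(0.8901) = 62.88° (from vertical).

62.9°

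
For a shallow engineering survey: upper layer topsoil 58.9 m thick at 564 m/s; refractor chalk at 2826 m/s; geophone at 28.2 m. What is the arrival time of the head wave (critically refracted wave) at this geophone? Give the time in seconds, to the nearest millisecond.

0.215 s

t = x/V₂ + 2h·√(V₂²−V₁²)/(V₁V₂).
√(V₂²−V₁²) = √(2826²−564²) = 2769.1 m/s; delay term = 2·58.9·2769.1/(564·2826) = 0.20466 s.
t = 28.2/2826 + 0.20466 = 0.21464 s.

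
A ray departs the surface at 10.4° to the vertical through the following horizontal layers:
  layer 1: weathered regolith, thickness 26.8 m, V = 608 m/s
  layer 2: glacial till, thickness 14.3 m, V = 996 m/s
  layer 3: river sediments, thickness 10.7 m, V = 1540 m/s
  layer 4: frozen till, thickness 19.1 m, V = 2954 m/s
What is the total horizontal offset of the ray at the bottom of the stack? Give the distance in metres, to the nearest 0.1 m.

Ray parameter p = sin 10.4° / 608 m/s = 2.9691e-04 s/m.
Layer 1: θ = 10.40°; offset = 26.8·tan 10.40° = 4.919 m.
Layer 2: sin θ = p·996 = 0.2957 → θ = 17.20°; offset = 14.3·tan 17.20° = 4.427 m.
Layer 3: sin θ = p·1540 = 0.4572 → θ = 27.21°; offset = 10.7·tan 27.21° = 5.501 m.
Layer 4: sin θ = p·2954 = 0.8771 → θ = 61.29°; offset = 19.1·tan 61.29° = 34.872 m.
Summing the layer offsets gives 49.719 m.

49.7 m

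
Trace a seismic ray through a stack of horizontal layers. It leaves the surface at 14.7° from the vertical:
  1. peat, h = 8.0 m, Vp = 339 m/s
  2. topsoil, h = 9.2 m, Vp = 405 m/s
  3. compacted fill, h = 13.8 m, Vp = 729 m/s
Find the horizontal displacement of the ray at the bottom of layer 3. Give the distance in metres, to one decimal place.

Apply Snell's law at each interface; in layer i the horizontal offset is hᵢ·tan θᵢ.
Layer 1: θ = 14.70°; offset = 8.0·tan 14.70° = 2.099 m.
Layer 2: sin θ = 405·sin 14.7°/339 = 0.3032, θ = 17.65°; offset = 9.2·tan 17.65° = 2.927 m.
Layer 3: sin θ = 729·sin 14.7°/339 = 0.5457, θ = 33.07°; offset = 13.8·tan 33.07° = 8.986 m.
Σ offsets = 14.012 m.

14.0 m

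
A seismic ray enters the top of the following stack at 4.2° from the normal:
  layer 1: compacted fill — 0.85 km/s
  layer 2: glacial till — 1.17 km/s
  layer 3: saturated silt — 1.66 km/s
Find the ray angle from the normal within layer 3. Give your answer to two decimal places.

Ray parameter p = sin 4.2° / 0.85 = 8.6163e-02 s/km.
sin θ_3 = p·V_3 = 8.6163e-02 × 1.66 = 0.1430.
θ_3 = arcsin 0.1430 = 8.22°.

8.22°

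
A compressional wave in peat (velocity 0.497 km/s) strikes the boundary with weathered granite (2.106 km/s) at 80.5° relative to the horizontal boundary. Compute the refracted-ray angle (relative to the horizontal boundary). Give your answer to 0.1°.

Angle from the normal: 90° − 80.5° = 9.5°.
sin θ₁/V₁ = sin θ₂/V₂ ⇒ sin θ₂ = 2.106·sin 9.5°/0.497 = 2.106·0.1650/0.497 = 0.6994.
θ₂ = sin⁻¹(0.6994) = 44.38° (from vertical).
From the interface: 90° − 44.38° = 45.62°.

45.6°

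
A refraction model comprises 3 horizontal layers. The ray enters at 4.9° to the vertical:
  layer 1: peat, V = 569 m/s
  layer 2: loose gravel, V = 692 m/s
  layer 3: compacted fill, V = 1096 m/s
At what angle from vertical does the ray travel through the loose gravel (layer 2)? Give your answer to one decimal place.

6.0°

Ray parameter p = sin 4.9° / 569 = 1.5012e-04 s/m.
sin θ_2 = p·V_2 = 1.5012e-04 × 692 = 0.1039.
θ_2 = arcsin 0.1039 = 5.96°.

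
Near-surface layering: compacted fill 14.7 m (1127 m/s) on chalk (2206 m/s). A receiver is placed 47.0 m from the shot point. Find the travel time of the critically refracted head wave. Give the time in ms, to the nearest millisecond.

44 ms

t = x/V₂ + 2h·√(V₂²−V₁²)/(V₁V₂).
√(V₂²−V₁²) = √(2206²−1127²) = 1896.4 m/s; delay term = 2·14.7·1896.4/(1127·2206) = 0.02243 s.
t = 47.0/2206 + 0.02243 = 0.04373 s.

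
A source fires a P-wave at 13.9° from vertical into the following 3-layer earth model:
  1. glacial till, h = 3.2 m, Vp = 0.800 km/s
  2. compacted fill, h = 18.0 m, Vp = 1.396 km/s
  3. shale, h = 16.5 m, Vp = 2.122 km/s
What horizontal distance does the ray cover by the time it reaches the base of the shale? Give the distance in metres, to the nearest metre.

23 m

Apply Snell's law at each interface; in layer i the horizontal offset is hᵢ·tan θᵢ.
Layer 1: θ = 13.90°; offset = 3.2·tan 13.90° = 0.792 m.
Layer 2: sin θ = 1.396·sin 13.9°/0.800 = 0.4192, θ = 24.78°; offset = 18.0·tan 24.78° = 8.311 m.
Layer 3: sin θ = 2.122·sin 13.9°/0.800 = 0.6372, θ = 39.58°; offset = 16.5·tan 39.58° = 13.642 m.
Total horizontal offset = 22.745 m.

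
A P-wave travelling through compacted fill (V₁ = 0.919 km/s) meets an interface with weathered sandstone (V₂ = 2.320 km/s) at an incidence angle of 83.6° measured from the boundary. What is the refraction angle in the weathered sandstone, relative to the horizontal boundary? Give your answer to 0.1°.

Angle from the normal: 90° − 83.6° = 6.4°.
Snell's law: sin θ₂ = (V₂/V₁)·sin θ₁ = (2.320/0.919)·sin 6.4° = 0.2814.
θ₂ = arcsin 0.2814 = 16.34° from the normal.
From the interface: 90° − 16.34° = 73.66°.

73.7°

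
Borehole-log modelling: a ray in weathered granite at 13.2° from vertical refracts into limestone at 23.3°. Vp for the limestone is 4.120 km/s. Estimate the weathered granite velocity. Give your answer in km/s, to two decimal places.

2.38 km/s

Snell's law: sin 13.2°/V₁ = sin 23.3°/V₂.
V₁ = V₂·sin 13.2°/sin 23.3° = 4.120 × 0.5773 = 2.38 km/s.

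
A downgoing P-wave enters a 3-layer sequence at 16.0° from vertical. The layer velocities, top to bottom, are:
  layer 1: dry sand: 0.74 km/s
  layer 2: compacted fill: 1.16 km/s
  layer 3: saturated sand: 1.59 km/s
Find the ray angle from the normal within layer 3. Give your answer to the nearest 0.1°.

36.3°

Ray parameter p = sin 16.0° / 0.74 = 3.7248e-01 s/km.
sin θ_3 = p·V_3 = 3.7248e-01 × 1.59 = 0.5922.
θ_3 = arcsin 0.5922 = 36.32°.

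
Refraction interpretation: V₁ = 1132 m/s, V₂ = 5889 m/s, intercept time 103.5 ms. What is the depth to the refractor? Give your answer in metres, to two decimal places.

h = tᵢ·V₁·V₂ / (2·√(V₂²−V₁²)).
√(V₂²−V₁²) = √(5889² − 1132²) = 5779.2 m/s.
h = 0.1035 s × 1132 × 5889 / (2 × 5779.2) = 59.69 m.

59.69 m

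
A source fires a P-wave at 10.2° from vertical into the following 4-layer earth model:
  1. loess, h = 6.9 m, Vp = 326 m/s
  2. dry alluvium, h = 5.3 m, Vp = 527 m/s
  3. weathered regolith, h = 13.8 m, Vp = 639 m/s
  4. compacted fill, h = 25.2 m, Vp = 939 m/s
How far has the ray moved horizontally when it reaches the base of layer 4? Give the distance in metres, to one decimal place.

22.9 m

p = sin θ₁/V₁ = sin 10.2°/326 = 5.4320e-04 s/m is conserved through the stack.
Layer 1: θ = 10.20°; offset = 6.9·tan 10.20° = 1.242 m.
Layer 2: sin θ = p·527 = 0.2863 → θ = 16.63°; offset = 5.3·tan 16.63° = 1.583 m.
Layer 3: sin θ = p·639 = 0.3471 → θ = 20.31°; offset = 13.8·tan 20.31° = 5.108 m.
Layer 4: sin θ = p·939 = 0.5101 → θ = 30.67°; offset = 25.2·tan 30.67° = 14.944 m.
Σ offsets = 22.877 m.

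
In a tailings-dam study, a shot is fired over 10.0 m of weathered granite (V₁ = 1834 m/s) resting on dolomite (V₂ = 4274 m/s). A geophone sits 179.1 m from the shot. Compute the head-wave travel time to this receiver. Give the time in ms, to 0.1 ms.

t = x/V₂ + 2h·√(V₂²−V₁²)/(V₁V₂).
√(V₂²−V₁²) = √(4274²−1834²) = 3860.5 m/s; delay term = 2·10.0·3860.5/(1834·4274) = 0.00985 s.
t = 179.1/4274 + 0.00985 = 0.05175 s.

51.8 ms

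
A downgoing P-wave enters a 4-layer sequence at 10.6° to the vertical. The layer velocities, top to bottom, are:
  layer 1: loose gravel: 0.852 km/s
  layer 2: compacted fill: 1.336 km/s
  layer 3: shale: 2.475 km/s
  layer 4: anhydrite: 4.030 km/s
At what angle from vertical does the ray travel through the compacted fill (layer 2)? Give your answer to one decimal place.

Snell's law across each interface conserves sin θ / V, so sin θ_2 = V_2·sin θ₁/V₁.
sin θ_2 = 1.336 × sin 10.6° / 0.852 = 0.2884.
θ_2 = arcsin 0.2884 = 16.77°.

16.8°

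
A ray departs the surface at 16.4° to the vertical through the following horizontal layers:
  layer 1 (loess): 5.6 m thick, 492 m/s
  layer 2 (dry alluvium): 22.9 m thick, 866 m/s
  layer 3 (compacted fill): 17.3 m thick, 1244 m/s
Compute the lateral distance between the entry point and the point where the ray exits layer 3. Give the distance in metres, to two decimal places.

32.40 m

Apply Snell's law at each interface; in layer i the horizontal offset is hᵢ·tan θᵢ.
Layer 1: θ = 16.40°; offset = 5.6·tan 16.40° = 1.6482 m.
Layer 2: sin θ = 866·sin 16.4°/492 = 0.4970, θ = 29.80°; offset = 22.9·tan 29.80° = 13.1147 m.
Layer 3: sin θ = 1244·sin 16.4°/492 = 0.7139, θ = 45.55°; offset = 17.3·tan 45.55° = 17.6367 m.
Summing the layer offsets gives 32.3995 m.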